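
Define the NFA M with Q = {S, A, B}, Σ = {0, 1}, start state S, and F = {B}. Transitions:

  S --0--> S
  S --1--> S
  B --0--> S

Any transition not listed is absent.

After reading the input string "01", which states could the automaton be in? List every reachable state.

Start in {S}.
Read '0': S→{S}; now {S}.
Read '1': S→{S}; now {S}.

{S}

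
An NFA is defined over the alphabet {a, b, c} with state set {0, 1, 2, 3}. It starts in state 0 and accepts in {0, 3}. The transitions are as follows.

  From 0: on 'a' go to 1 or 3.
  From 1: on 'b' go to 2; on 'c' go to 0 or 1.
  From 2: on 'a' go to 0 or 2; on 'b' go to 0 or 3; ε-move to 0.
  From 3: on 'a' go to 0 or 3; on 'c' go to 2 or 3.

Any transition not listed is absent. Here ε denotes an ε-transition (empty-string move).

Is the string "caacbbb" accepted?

Start in {0}.
Read 'c': 0→∅; now ∅.
The set is empty and remains empty for the remaining 6 symbols.
The final set ∅ contains no accepting state.

No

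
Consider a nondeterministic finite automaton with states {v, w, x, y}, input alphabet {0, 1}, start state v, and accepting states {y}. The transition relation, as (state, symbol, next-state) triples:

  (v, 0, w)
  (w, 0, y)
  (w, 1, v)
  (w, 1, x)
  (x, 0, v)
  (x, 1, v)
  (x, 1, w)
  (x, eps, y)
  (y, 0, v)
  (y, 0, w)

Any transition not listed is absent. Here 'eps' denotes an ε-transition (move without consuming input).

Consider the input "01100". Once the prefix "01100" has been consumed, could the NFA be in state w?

Yes

Start in {v}.
Read '0': {v} → {w}.
Read '1': {w} → {v, x, y}.
Read '1': {v, x, y} → {v, w}.
Read '0': {v, w} → {w, y}.
Read '0': {w, y} → {v, w, y}.
State w is in {v, w, y}.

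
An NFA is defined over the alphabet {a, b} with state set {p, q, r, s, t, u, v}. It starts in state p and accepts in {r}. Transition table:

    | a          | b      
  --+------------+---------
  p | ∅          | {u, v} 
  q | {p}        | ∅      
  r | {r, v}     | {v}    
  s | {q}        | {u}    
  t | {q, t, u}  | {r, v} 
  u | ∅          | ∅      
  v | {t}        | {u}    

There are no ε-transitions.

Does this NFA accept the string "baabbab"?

Yes

Start in {p}.
Read 'b': p→{u, v}; now {u, v}.
Read 'a': u→∅, v→{t}; now {t}.
Read 'a': t→{q, t, u}; now {q, t, u}.
Read 'b': q→∅, t→{r, v}, u→∅; now {r, v}.
Read 'b': r→{v}, v→{u}; now {u, v}.
Read 'a': u→∅, v→{t}; now {t}.
Read 'b': t→{r, v}; now {r, v}.
The final set {r, v} contains the accepting state r.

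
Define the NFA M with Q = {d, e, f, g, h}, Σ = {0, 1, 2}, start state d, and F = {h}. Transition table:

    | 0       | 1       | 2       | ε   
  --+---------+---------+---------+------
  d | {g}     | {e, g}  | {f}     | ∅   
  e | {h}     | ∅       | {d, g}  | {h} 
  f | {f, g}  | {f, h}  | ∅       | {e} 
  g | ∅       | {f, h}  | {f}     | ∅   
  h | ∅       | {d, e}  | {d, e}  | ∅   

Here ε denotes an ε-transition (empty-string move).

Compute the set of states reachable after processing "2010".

{e, f, g, h}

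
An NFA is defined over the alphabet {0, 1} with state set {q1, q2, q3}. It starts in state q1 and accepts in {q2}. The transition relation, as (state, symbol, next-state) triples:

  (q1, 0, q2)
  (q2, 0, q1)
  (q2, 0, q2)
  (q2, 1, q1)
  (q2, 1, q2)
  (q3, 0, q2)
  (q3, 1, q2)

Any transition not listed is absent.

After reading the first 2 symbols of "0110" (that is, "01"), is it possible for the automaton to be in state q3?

Start in {q1}.
Read '0': {q1} → {q2}.
Read '1': {q2} → {q1, q2}.
State q3 is not in {q1, q2}.

No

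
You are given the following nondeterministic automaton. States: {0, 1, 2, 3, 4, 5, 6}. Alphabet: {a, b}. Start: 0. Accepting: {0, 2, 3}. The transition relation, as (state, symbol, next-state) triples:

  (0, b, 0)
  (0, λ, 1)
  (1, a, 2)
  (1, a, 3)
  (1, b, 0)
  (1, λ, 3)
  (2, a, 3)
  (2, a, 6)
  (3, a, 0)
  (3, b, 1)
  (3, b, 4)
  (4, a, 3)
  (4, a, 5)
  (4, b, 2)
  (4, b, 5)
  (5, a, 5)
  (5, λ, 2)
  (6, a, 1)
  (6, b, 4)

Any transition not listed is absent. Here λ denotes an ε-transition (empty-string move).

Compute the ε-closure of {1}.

Begin with {1}.
ε-move 1 → 3; add 3.

{1, 3}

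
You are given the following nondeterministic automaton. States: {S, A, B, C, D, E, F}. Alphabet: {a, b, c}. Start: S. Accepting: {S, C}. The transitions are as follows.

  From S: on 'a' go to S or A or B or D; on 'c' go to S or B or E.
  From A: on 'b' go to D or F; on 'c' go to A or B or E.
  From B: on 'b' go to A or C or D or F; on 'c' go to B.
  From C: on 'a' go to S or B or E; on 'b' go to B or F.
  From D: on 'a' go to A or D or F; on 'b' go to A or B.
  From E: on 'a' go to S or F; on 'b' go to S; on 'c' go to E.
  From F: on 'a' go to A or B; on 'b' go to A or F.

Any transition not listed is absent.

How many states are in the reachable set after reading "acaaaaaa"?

5

Start in {S}.
Read 'a': {S} → {S, A, B, D}.
Read 'c': {S, A, B, D} → {S, A, B, E}.
Read 'a': {S, A, B, E} → {S, A, B, D, F}.
Read 'a': {S, A, B, D, F} → {S, A, B, D, F}.
Read 'a': {S, A, B, D, F} → {S, A, B, D, F}.
Read 'a': {S, A, B, D, F} → {S, A, B, D, F}.
Read 'a': {S, A, B, D, F} → {S, A, B, D, F}.
Read 'a': {S, A, B, D, F} → {S, A, B, D, F}.
That set has 5 states.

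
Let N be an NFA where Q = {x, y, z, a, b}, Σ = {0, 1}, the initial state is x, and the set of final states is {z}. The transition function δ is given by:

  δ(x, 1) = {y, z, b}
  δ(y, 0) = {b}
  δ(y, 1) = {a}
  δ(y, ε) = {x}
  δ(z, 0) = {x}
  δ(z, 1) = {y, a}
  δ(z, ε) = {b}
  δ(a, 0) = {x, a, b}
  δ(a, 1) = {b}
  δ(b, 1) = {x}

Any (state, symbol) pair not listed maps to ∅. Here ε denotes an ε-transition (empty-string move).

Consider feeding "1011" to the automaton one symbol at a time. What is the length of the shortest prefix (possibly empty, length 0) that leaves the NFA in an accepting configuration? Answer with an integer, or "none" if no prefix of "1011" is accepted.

1

Start in {x}.
Read '1': x→{y, z, b}; union {y, z, b}; ε-closure = {x, y, z, b}.
None of the earlier sets intersect F, but {x, y, z, b} does.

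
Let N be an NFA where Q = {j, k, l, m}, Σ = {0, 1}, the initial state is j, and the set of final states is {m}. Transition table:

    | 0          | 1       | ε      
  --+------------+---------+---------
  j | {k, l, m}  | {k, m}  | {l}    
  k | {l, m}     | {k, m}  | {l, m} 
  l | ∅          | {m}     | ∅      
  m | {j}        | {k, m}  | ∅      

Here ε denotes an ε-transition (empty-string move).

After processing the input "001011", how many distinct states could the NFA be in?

3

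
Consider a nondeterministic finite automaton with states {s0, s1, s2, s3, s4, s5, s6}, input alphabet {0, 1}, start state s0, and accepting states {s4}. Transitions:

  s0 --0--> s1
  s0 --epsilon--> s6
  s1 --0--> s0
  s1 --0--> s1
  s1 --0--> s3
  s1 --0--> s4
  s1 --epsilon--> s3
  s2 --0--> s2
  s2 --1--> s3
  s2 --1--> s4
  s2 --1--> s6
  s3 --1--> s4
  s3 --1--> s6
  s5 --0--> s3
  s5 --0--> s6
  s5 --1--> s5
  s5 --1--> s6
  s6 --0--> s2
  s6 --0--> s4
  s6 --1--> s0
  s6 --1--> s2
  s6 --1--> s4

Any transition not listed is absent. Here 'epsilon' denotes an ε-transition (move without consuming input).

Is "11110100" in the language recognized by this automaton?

Start: ε-closure({s0}) = {s0, s6}.
Read '1': s0→∅, s6→{s0, s2, s4}; union {s0, s2, s4}; ε-closure = {s0, s2, s4, s6}.
Read '1': s0→∅, s2→{s3, s4, s6}, s4→∅, s6→{s0, s2, s4}; now {s0, s2, s3, s4, s6}.
Read '1': s0→∅, s2→{s3, s4, s6}, s3→{s4, s6}, s4→∅, s6→{s0, s2, s4}; now {s0, s2, s3, s4, s6}.
Read '1': s0→∅, s2→{s3, s4, s6}, s3→{s4, s6}, s4→∅, s6→{s0, s2, s4}; now {s0, s2, s3, s4, s6}.
Read '0': s0→{s1}, s2→{s2}, s3→∅, s4→∅, s6→{s2, s4}; union {s1, s2, s4}; ε-closure = {s1, s2, s3, s4}.
Read '1': s1→∅, s2→{s3, s4, s6}, s3→{s4, s6}, s4→∅; now {s3, s4, s6}.
Read '0': s3→∅, s4→∅, s6→{s2, s4}; now {s2, s4}.
Read '0': s2→{s2}, s4→∅; now {s2}.
The final set {s2} contains no accepting state.

No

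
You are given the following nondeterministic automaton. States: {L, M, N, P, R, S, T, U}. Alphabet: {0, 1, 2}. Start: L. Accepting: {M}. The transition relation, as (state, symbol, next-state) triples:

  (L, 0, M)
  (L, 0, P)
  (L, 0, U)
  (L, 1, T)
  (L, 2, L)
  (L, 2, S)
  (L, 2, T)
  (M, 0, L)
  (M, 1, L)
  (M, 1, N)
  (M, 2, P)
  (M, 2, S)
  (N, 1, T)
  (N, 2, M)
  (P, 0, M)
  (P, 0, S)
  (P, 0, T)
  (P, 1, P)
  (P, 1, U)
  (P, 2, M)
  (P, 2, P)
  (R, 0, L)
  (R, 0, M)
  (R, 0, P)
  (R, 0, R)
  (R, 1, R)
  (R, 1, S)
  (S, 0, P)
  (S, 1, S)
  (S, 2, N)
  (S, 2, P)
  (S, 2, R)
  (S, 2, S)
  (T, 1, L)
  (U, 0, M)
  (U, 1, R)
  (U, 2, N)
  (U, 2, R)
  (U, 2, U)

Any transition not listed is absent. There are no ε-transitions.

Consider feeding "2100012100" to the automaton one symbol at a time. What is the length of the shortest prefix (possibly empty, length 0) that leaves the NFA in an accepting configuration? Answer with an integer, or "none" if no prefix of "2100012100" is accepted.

3

Start in {L}.
Read '2': {L} → {L, S, T}.
Read '1': {L, S, T} → {L, S, T}.
Read '0': {L, S, T} → {M, P, U}.
None of the earlier sets intersect F, but {M, P, U} does.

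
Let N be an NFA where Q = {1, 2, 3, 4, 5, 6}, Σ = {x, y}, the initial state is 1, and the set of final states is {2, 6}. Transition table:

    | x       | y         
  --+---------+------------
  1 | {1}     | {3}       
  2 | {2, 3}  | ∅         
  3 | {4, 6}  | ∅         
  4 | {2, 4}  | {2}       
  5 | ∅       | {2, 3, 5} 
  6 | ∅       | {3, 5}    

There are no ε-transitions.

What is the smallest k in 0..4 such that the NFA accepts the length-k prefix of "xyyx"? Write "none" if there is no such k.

none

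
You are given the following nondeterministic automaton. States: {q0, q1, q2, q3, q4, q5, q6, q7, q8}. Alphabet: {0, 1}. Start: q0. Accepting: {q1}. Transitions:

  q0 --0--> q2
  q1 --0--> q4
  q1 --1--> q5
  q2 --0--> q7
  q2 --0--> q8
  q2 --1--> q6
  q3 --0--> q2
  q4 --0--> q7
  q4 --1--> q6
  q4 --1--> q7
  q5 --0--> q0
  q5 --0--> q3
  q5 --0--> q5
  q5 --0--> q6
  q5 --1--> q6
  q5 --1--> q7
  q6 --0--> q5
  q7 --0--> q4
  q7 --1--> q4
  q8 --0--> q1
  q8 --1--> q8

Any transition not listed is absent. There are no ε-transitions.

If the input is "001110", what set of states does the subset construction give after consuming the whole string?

{q1, q7}

Start in {q0}.
Read '0': {q0} → {q2}.
Read '0': {q2} → {q7, q8}.
Read '1': {q7, q8} → {q4, q8}.
Read '1': {q4, q8} → {q6, q7, q8}.
Read '1': {q6, q7, q8} → {q4, q8}.
Read '0': {q4, q8} → {q1, q7}.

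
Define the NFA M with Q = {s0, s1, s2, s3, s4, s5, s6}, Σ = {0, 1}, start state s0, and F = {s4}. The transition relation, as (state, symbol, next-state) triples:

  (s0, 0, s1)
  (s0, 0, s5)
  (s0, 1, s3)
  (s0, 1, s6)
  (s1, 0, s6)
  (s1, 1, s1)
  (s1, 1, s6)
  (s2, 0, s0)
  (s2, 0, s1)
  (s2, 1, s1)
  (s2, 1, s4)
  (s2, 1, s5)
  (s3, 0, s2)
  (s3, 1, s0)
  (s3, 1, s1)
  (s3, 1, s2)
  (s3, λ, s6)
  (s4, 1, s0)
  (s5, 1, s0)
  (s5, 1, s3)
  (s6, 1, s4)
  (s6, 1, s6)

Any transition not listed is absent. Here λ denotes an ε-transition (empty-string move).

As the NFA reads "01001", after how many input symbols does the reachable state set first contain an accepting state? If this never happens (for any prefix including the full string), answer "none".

Start in {s0}.
Read '0': s0→{s1, s5}; now {s1, s5}.
Read '1': s1→{s1, s6}, s5→{s0, s3}; now {s0, s1, s3, s6}.
Read '0': s0→{s1, s5}, s1→{s6}, s3→{s2}, s6→∅; now {s1, s2, s5, s6}.
Read '0': s1→{s6}, s2→{s0, s1}, s5→∅, s6→∅; now {s0, s1, s6}.
Read '1': s0→{s3, s6}, s1→{s1, s6}, s6→{s4, s6}; now {s1, s3, s4, s6}.
None of the earlier sets intersect F, but {s1, s3, s4, s6} does.

5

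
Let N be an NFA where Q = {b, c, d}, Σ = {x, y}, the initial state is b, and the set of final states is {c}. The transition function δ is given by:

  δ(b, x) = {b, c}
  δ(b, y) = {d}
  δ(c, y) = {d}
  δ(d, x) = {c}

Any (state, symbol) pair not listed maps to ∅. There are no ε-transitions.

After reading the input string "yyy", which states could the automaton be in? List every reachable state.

Start in {b}.
Read 'y': b→{d}; now {d}.
Read 'y': d→∅; now ∅.
The set is empty and remains empty for the remaining 1 symbol.

∅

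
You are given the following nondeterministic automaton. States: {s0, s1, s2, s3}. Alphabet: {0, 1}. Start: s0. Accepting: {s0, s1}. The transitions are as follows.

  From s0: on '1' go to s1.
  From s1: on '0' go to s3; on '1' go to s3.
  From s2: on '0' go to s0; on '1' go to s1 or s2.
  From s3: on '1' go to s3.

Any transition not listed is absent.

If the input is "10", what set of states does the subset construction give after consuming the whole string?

{s3}

Start in {s0}.
Read '1': s0→{s1}; now {s1}.
Read '0': s1→{s3}; now {s3}.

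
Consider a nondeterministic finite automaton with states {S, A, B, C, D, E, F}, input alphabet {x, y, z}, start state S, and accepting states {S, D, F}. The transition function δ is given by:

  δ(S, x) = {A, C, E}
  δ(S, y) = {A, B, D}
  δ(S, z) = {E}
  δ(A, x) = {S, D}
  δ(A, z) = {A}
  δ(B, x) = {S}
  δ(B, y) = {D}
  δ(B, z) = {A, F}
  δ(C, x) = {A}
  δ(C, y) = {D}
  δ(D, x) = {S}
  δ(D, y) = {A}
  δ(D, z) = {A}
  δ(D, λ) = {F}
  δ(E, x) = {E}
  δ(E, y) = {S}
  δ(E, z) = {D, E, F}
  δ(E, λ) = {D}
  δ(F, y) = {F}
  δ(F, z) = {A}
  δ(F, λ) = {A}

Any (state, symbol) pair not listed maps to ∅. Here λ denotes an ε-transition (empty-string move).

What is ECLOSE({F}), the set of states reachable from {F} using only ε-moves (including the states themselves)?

Begin with {F}.
ε-move F → A; add A.

{A, F}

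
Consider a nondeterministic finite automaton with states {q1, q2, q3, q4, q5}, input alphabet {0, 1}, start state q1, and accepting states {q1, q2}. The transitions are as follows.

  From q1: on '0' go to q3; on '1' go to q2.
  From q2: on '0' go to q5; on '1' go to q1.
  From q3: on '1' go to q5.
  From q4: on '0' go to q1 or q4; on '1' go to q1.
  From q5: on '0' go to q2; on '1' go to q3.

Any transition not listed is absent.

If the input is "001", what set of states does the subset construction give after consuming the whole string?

∅

Start in {q1}.
Read '0': {q1} → {q3}.
Read '0': {q3} → ∅.
The set is empty and remains empty for the remaining 1 symbol.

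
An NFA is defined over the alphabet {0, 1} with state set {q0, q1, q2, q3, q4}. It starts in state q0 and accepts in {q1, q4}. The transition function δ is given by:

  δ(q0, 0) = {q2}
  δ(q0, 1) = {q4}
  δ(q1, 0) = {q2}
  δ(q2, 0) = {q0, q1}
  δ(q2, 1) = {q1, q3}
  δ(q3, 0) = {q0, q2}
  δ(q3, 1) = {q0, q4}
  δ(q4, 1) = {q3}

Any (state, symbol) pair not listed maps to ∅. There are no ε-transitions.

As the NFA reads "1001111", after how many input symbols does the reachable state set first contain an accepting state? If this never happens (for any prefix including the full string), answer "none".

Start in {q0}.
Read '1': {q0} → {q4}.
None of the earlier sets intersect F, but {q4} does.

1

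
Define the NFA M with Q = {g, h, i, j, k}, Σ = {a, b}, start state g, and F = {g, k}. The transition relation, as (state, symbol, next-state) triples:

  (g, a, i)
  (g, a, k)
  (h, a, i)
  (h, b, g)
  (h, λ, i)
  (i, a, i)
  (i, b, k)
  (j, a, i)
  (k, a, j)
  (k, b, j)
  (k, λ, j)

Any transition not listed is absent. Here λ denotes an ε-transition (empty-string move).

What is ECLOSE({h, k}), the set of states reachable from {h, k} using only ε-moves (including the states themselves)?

{h, i, j, k}

Begin with {h, k}.
ε-move k → j; add j.
ε-move h → i; add i.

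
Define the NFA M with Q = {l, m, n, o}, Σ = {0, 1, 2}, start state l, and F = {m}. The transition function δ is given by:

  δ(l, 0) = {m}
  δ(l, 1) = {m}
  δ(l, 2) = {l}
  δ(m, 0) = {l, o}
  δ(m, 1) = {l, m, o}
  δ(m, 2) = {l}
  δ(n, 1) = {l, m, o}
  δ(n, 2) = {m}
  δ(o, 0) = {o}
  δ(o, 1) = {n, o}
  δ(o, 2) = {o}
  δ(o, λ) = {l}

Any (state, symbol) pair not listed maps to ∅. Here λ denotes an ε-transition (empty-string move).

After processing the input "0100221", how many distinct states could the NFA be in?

4

Start in {l}.
Read '0': {l} → {m}.
Read '1': {m} → {l, m, o}.
Read '0': {l, m, o} → {l, m, o}.
Read '0': {l, m, o} → {l, m, o}.
Read '2': {l, m, o} → {l, o}.
Read '2': {l, o} → {l, o}.
Read '1': {l, o} → {l, m, n, o}.
That set has 4 states.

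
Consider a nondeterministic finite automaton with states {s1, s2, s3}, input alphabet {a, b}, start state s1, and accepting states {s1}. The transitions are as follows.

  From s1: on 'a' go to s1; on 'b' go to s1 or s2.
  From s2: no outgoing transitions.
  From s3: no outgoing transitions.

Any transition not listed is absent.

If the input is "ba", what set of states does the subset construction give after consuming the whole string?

{s1}

Start in {s1}.
Read 'b': s1→{s1, s2}; now {s1, s2}.
Read 'a': s1→{s1}, s2→∅; now {s1}.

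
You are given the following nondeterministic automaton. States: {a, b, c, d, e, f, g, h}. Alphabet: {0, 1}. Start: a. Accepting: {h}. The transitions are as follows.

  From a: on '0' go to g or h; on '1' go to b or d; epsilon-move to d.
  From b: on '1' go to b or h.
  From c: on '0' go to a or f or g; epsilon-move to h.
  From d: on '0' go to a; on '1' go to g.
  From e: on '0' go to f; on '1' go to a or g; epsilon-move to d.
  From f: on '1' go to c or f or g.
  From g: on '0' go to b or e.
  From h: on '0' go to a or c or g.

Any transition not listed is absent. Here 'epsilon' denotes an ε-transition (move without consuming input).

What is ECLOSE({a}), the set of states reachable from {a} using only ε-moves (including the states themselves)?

Begin with {a}.
ε-move a → d; add d.

{a, d}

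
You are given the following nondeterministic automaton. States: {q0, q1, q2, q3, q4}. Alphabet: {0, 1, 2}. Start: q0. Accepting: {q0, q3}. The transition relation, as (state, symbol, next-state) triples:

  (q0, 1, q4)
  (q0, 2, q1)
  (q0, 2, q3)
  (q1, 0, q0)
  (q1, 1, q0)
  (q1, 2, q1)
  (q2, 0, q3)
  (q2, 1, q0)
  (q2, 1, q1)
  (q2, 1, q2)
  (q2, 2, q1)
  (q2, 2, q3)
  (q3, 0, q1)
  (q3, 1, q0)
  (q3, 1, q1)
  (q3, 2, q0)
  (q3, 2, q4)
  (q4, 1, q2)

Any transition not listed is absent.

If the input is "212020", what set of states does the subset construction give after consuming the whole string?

{q0, q1}

Start in {q0}.
Read '2': q0→{q1, q3}; now {q1, q3}.
Read '1': q1→{q0}, q3→{q0, q1}; now {q0, q1}.
Read '2': q0→{q1, q3}, q1→{q1}; now {q1, q3}.
Read '0': q1→{q0}, q3→{q1}; now {q0, q1}.
Read '2': q0→{q1, q3}, q1→{q1}; now {q1, q3}.
Read '0': q1→{q0}, q3→{q1}; now {q0, q1}.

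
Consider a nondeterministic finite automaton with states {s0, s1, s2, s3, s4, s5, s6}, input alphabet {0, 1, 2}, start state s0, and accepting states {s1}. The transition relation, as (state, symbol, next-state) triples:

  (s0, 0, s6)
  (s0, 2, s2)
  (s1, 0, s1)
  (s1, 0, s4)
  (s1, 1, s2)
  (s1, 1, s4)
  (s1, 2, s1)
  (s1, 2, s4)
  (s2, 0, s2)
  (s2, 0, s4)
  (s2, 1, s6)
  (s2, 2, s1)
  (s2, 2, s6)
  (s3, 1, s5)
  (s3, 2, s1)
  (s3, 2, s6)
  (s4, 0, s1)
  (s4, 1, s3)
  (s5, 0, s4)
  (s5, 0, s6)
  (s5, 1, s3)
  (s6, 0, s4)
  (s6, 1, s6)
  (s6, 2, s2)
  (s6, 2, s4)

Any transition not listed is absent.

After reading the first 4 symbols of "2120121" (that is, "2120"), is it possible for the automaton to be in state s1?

Start in {s0}.
Read '2': s0→{s2}; now {s2}.
Read '1': s2→{s6}; now {s6}.
Read '2': s6→{s2, s4}; now {s2, s4}.
Read '0': s2→{s2, s4}, s4→{s1}; now {s1, s2, s4}.
State s1 is in {s1, s2, s4}.

Yes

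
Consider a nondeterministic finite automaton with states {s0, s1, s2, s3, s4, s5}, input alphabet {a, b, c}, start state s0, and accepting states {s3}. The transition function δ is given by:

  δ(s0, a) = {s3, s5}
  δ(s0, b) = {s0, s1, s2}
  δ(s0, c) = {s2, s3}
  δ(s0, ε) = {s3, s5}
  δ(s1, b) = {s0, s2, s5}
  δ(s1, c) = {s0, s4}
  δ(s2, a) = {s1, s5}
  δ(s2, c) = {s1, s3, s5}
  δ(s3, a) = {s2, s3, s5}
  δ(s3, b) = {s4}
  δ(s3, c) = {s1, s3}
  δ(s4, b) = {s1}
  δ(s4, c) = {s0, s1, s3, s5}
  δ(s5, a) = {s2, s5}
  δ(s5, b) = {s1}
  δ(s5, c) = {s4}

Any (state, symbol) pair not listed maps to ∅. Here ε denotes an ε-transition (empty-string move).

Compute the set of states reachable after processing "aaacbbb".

{s0, s1, s2, s3, s4, s5}

Start: ε-closure({s0}) = {s0, s3, s5}.
Read 'a': {s0, s3, s5} → {s2, s3, s5}.
Read 'a': {s2, s3, s5} → {s1, s2, s3, s5}.
Read 'a': {s1, s2, s3, s5} → {s1, s2, s3, s5}.
Read 'c': {s1, s2, s3, s5} → {s0, s1, s3, s4, s5}.
Read 'b': {s0, s1, s3, s4, s5} → {s0, s1, s2, s3, s4, s5}.
Read 'b': {s0, s1, s2, s3, s4, s5} → {s0, s1, s2, s3, s4, s5}.
Read 'b': {s0, s1, s2, s3, s4, s5} → {s0, s1, s2, s3, s4, s5}.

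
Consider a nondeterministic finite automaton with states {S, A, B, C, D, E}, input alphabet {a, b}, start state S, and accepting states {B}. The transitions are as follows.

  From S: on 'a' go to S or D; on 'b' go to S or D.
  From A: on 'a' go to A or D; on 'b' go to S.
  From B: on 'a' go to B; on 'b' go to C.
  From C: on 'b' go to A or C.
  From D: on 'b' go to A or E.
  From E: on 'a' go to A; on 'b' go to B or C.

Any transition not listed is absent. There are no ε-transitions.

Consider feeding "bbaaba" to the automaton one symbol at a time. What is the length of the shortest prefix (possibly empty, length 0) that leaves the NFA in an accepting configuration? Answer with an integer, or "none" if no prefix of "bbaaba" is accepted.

none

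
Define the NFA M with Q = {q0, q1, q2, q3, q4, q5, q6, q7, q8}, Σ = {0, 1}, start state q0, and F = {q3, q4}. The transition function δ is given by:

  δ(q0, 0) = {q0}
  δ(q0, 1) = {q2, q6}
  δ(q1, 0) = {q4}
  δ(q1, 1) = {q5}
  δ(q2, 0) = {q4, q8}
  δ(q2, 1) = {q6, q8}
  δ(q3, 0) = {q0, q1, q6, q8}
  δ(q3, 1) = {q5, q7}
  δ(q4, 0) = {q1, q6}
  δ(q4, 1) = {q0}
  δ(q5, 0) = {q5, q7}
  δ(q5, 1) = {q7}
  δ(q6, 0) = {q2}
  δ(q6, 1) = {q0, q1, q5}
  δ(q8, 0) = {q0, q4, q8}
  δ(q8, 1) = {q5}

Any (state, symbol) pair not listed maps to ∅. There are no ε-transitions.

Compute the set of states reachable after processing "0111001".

Start in {q0}.
Read '0': q0→{q0}; now {q0}.
Read '1': q0→{q2, q6}; now {q2, q6}.
Read '1': q2→{q6, q8}, q6→{q0, q1, q5}; now {q0, q1, q5, q6, q8}.
Read '1': q0→{q2, q6}, q1→{q5}, q5→{q7}, q6→{q0, q1, q5}, q8→{q5}; now {q0, q1, q2, q5, q6, q7}.
Read '0': q0→{q0}, q1→{q4}, q2→{q4, q8}, q5→{q5, q7}, q6→{q2}, q7→∅; now {q0, q2, q4, q5, q7, q8}.
Read '0': q0→{q0}, q2→{q4, q8}, q4→{q1, q6}, q5→{q5, q7}, q7→∅, q8→{q0, q4, q8}; now {q0, q1, q4, q5, q6, q7, q8}.
Read '1': q0→{q2, q6}, q1→{q5}, q4→{q0}, q5→{q7}, q6→{q0, q1, q5}, q7→∅, q8→{q5}; now {q0, q1, q2, q5, q6, q7}.

{q0, q1, q2, q5, q6, q7}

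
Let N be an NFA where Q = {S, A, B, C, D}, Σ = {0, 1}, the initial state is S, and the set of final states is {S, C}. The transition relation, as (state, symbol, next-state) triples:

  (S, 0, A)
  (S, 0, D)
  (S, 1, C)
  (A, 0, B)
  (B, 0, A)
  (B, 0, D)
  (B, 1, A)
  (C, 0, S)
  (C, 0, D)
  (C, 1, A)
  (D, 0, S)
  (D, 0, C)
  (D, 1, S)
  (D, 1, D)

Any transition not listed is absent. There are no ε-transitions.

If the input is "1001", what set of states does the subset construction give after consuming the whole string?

Start in {S}.
Read '1': {S} → {C}.
Read '0': {C} → {S, D}.
Read '0': {S, D} → {S, A, C, D}.
Read '1': {S, A, C, D} → {S, A, C, D}.

{S, A, C, D}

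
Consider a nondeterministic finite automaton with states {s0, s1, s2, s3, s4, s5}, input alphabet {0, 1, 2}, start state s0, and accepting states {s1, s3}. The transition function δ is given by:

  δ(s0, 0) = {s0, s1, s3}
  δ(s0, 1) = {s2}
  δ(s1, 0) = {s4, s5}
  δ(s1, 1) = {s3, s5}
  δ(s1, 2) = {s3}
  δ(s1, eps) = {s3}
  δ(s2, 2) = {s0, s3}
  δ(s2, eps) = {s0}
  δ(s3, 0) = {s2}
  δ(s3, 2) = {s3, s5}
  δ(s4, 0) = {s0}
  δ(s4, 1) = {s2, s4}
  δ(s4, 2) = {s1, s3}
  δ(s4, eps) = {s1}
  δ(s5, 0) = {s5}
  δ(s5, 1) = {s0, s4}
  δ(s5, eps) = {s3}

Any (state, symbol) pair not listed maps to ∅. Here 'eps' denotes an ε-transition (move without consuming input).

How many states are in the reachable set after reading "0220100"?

6

Start in {s0}.
Read '0': s0→{s0, s1, s3}; now {s0, s1, s3}.
Read '2': s0→∅, s1→{s3}, s3→{s3, s5}; now {s3, s5}.
Read '2': s3→{s3, s5}, s5→∅; now {s3, s5}.
Read '0': s3→{s2}, s5→{s5}; union {s2, s5}; ε-closure = {s0, s2, s3, s5}.
Read '1': s0→{s2}, s2→∅, s3→∅, s5→{s0, s4}; union {s0, s2, s4}; ε-closure = {s0, s1, s2, s3, s4}.
Read '0': s0→{s0, s1, s3}, s1→{s4, s5}, s2→∅, s3→{s2}, s4→{s0}; now {s0, s1, s2, s3, s4, s5}.
Read '0': s0→{s0, s1, s3}, s1→{s4, s5}, s2→∅, s3→{s2}, s4→{s0}, s5→{s5}; now {s0, s1, s2, s3, s4, s5}.
That set has 6 states.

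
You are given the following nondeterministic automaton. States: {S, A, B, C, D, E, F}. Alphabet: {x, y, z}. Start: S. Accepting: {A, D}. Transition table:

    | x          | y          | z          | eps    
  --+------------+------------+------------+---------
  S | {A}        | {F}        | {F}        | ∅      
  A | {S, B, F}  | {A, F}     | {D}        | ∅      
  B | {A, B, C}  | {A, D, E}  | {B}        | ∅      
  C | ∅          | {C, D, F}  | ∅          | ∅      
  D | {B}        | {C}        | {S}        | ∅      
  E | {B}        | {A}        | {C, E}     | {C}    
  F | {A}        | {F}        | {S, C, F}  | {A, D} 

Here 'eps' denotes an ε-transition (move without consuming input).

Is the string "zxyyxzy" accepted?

Start in {S}.
Read 'z': {S} → {A, D, F}.
Read 'x': {A, D, F} → {S, A, B, D, F}.
Read 'y': {S, A, B, D, F} → {A, C, D, E, F}.
Read 'y': {A, C, D, E, F} → {A, C, D, F}.
Read 'x': {A, C, D, F} → {S, A, B, D, F}.
Read 'z': {S, A, B, D, F} → {S, A, B, C, D, F}.
Read 'y': {S, A, B, C, D, F} → {A, C, D, E, F}.
The final set {A, C, D, E, F} contains the accepting states A, D.

Yes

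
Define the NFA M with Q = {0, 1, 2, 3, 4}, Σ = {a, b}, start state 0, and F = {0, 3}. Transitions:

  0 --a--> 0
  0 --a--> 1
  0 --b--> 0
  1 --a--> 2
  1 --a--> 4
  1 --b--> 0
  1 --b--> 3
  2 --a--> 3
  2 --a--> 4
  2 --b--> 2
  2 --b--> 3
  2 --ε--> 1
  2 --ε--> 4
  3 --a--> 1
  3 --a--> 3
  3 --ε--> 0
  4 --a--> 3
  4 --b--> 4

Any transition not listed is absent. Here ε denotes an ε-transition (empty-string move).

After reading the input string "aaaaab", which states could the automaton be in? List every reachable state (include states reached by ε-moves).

Start in {0}.
Read 'a': {0} → {0, 1}.
Read 'a': {0, 1} → {0, 1, 2, 4}.
Read 'a': {0, 1, 2, 4} → {0, 1, 2, 3, 4}.
Read 'a': {0, 1, 2, 3, 4} → {0, 1, 2, 3, 4}.
Read 'a': {0, 1, 2, 3, 4} → {0, 1, 2, 3, 4}.
Read 'b': {0, 1, 2, 3, 4} → {0, 1, 2, 3, 4}.

{0, 1, 2, 3, 4}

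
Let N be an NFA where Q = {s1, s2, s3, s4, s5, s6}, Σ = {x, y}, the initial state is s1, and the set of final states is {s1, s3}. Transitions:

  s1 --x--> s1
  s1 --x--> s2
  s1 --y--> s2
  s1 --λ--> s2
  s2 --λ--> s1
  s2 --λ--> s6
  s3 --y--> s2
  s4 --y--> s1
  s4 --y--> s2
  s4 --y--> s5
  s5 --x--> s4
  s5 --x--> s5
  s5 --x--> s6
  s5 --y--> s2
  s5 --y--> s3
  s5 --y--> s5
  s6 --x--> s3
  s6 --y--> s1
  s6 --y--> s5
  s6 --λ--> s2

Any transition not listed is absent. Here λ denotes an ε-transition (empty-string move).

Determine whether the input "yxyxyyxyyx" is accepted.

Start: ε-closure({s1}) = {s1, s2, s6}.
Read 'y': s1→{s2}, s2→∅, s6→{s1, s5}; union {s1, s2, s5}; ε-closure = {s1, s2, s5, s6}.
Read 'x': s1→{s1, s2}, s2→∅, s5→{s4, s5, s6}, s6→{s3}; now {s1, s2, s3, s4, s5, s6}.
Read 'y': s1→{s2}, s2→∅, s3→{s2}, s4→{s1, s2, s5}, s5→{s2, s3, s5}, s6→{s1, s5}; union {s1, s2, s3, s5}; ε-closure = {s1, s2, s3, s5, s6}.
Read 'x': s1→{s1, s2}, s2→∅, s3→∅, s5→{s4, s5, s6}, s6→{s3}; now {s1, s2, s3, s4, s5, s6}.
Read 'y': s1→{s2}, s2→∅, s3→{s2}, s4→{s1, s2, s5}, s5→{s2, s3, s5}, s6→{s1, s5}; union {s1, s2, s3, s5}; ε-closure = {s1, s2, s3, s5, s6}.
Read 'y': s1→{s2}, s2→∅, s3→{s2}, s5→{s2, s3, s5}, s6→{s1, s5}; union {s1, s2, s3, s5}; ε-closure = {s1, s2, s3, s5, s6}.
Read 'x': s1→{s1, s2}, s2→∅, s3→∅, s5→{s4, s5, s6}, s6→{s3}; now {s1, s2, s3, s4, s5, s6}.
Read 'y': s1→{s2}, s2→∅, s3→{s2}, s4→{s1, s2, s5}, s5→{s2, s3, s5}, s6→{s1, s5}; union {s1, s2, s3, s5}; ε-closure = {s1, s2, s3, s5, s6}.
Read 'y': s1→{s2}, s2→∅, s3→{s2}, s5→{s2, s3, s5}, s6→{s1, s5}; union {s1, s2, s3, s5}; ε-closure = {s1, s2, s3, s5, s6}.
Read 'x': s1→{s1, s2}, s2→∅, s3→∅, s5→{s4, s5, s6}, s6→{s3}; now {s1, s2, s3, s4, s5, s6}.
The final set {s1, s2, s3, s4, s5, s6} contains the accepting states s1, s3.

Yes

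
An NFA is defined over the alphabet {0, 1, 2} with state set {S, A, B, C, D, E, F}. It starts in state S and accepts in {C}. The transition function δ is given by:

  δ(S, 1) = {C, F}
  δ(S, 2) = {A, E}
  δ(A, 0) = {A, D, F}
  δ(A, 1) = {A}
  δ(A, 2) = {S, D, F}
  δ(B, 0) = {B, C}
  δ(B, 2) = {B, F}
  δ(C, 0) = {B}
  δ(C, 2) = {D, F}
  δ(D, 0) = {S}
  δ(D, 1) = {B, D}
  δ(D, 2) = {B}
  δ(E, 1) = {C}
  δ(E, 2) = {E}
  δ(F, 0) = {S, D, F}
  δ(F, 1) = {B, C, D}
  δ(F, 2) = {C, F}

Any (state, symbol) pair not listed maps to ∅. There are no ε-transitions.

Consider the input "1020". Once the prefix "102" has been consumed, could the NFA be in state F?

Start in {S}.
Read '1': {S} → {C, F}.
Read '0': {C, F} → {S, B, D, F}.
Read '2': {S, B, D, F} → {A, B, C, E, F}.
State F is in {A, B, C, E, F}.

Yes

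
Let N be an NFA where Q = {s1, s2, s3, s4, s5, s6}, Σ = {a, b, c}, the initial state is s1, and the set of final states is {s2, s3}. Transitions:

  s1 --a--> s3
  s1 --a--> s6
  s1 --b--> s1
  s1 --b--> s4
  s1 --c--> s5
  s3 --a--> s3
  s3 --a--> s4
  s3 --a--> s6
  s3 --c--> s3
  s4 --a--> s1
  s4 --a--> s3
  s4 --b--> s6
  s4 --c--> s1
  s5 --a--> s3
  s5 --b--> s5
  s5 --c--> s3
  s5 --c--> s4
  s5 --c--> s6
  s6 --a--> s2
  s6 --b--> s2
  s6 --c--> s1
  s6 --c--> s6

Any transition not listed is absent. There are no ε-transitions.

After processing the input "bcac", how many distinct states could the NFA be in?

Start in {s1}.
Read 'b': {s1} → {s1, s4}.
Read 'c': {s1, s4} → {s1, s5}.
Read 'a': {s1, s5} → {s3, s6}.
Read 'c': {s3, s6} → {s1, s3, s6}.
That set has 3 states.

3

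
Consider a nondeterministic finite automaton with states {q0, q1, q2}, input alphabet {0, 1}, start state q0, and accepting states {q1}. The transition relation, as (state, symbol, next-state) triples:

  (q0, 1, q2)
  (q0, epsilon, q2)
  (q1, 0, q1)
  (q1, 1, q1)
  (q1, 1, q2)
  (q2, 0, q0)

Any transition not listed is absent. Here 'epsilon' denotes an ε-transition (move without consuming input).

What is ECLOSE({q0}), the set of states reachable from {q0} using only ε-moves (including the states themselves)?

{q0, q2}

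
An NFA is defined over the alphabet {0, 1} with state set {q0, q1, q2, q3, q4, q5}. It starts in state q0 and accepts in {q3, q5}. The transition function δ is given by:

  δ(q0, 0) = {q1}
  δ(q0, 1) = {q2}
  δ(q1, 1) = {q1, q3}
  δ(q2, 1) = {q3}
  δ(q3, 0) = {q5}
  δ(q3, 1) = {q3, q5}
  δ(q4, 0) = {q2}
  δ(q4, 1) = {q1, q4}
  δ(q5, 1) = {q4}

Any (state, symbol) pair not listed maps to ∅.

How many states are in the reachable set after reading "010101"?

Start in {q0}.
Read '0': q0→{q1}; now {q1}.
Read '1': q1→{q1, q3}; now {q1, q3}.
Read '0': q1→∅, q3→{q5}; now {q5}.
Read '1': q5→{q4}; now {q4}.
Read '0': q4→{q2}; now {q2}.
Read '1': q2→{q3}; now {q3}.
That set has 1 state.

1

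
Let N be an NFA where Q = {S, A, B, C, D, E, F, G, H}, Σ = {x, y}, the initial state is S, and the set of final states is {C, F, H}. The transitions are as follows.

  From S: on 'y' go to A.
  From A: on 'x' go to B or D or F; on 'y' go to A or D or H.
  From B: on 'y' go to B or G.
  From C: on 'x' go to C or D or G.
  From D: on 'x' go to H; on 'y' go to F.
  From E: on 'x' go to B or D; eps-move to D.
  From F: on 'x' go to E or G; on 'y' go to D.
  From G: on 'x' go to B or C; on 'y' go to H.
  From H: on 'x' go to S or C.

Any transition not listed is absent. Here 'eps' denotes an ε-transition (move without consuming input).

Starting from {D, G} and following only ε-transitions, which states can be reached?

{D, G}

Begin with {D, G}.
No ε-moves leave this set, so the closure equals the set itself.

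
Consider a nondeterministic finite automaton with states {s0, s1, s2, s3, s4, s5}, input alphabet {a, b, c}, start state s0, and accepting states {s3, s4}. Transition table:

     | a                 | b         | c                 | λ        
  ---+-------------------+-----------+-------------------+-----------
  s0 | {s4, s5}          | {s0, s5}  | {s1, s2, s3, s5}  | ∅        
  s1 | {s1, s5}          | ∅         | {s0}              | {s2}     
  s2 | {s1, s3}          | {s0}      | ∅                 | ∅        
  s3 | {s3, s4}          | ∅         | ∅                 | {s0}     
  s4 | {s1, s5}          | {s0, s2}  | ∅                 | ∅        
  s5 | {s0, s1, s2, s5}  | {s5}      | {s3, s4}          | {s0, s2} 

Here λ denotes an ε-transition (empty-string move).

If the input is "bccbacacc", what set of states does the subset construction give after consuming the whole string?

{s0, s1, s2, s3, s4, s5}

Start in {s0}.
Read 'b': s0→{s0, s5}; union {s0, s5}; ε-closure = {s0, s2, s5}.
Read 'c': s0→{s1, s2, s3, s5}, s2→∅, s5→{s3, s4}; union {s1, s2, s3, s4, s5}; ε-closure = {s0, s1, s2, s3, s4, s5}.
Read 'c': s0→{s1, s2, s3, s5}, s1→{s0}, s2→∅, s3→∅, s4→∅, s5→{s3, s4}; now {s0, s1, s2, s3, s4, s5}.
Read 'b': s0→{s0, s5}, s1→∅, s2→{s0}, s3→∅, s4→{s0, s2}, s5→{s5}; now {s0, s2, s5}.
Read 'a': s0→{s4, s5}, s2→{s1, s3}, s5→{s0, s1, s2, s5}; now {s0, s1, s2, s3, s4, s5}.
Read 'c': s0→{s1, s2, s3, s5}, s1→{s0}, s2→∅, s3→∅, s4→∅, s5→{s3, s4}; now {s0, s1, s2, s3, s4, s5}.
Read 'a': s0→{s4, s5}, s1→{s1, s5}, s2→{s1, s3}, s3→{s3, s4}, s4→{s1, s5}, s5→{s0, s1, s2, s5}; now {s0, s1, s2, s3, s4, s5}.
Read 'c': s0→{s1, s2, s3, s5}, s1→{s0}, s2→∅, s3→∅, s4→∅, s5→{s3, s4}; now {s0, s1, s2, s3, s4, s5}.
Read 'c': s0→{s1, s2, s3, s5}, s1→{s0}, s2→∅, s3→∅, s4→∅, s5→{s3, s4}; now {s0, s1, s2, s3, s4, s5}.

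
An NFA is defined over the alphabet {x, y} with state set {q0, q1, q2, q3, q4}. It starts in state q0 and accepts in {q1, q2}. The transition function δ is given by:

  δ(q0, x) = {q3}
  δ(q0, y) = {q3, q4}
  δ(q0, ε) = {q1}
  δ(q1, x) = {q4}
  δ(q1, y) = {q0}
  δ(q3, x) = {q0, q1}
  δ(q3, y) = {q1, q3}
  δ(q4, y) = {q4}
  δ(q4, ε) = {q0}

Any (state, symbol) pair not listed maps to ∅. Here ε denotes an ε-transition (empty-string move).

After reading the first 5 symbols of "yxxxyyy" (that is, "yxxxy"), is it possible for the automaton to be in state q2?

Start: ε-closure({q0}) = {q0, q1}.
Read 'y': q0→{q3, q4}, q1→{q0}; union {q0, q3, q4}; ε-closure = {q0, q1, q3, q4}.
Read 'x': q0→{q3}, q1→{q4}, q3→{q0, q1}, q4→∅; now {q0, q1, q3, q4}.
Read 'x': q0→{q3}, q1→{q4}, q3→{q0, q1}, q4→∅; now {q0, q1, q3, q4}.
Read 'x': q0→{q3}, q1→{q4}, q3→{q0, q1}, q4→∅; now {q0, q1, q3, q4}.
Read 'y': q0→{q3, q4}, q1→{q0}, q3→{q1, q3}, q4→{q4}; now {q0, q1, q3, q4}.
State q2 is not in {q0, q1, q3, q4}.

No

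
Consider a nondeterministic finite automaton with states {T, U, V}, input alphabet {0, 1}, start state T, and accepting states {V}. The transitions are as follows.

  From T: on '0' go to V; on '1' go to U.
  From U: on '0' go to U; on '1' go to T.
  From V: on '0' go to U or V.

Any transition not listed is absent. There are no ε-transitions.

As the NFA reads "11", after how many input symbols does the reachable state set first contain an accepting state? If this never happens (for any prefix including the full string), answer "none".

Start in {T}.
Read '1': {T} → {U}.
Read '1': {U} → {T}.
No reachable set along the way intersects F.

none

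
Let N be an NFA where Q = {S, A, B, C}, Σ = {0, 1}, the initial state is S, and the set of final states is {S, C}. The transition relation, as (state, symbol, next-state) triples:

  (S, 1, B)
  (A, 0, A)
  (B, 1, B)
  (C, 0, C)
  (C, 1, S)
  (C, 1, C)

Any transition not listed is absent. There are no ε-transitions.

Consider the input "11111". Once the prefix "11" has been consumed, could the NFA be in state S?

Start in {S}.
Read '1': {S} → {B}.
Read '1': {B} → {B}.
State S is not in {B}.

No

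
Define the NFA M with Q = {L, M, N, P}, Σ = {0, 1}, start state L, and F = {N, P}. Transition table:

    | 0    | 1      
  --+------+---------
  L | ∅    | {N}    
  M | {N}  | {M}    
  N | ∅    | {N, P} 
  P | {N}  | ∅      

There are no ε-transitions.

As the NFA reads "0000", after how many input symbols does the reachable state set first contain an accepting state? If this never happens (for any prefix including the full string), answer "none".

Start in {L}.
Read '0': L→∅; now ∅.
The set is empty and remains empty for the remaining 3 symbols.
No reachable set along the way intersects F.

none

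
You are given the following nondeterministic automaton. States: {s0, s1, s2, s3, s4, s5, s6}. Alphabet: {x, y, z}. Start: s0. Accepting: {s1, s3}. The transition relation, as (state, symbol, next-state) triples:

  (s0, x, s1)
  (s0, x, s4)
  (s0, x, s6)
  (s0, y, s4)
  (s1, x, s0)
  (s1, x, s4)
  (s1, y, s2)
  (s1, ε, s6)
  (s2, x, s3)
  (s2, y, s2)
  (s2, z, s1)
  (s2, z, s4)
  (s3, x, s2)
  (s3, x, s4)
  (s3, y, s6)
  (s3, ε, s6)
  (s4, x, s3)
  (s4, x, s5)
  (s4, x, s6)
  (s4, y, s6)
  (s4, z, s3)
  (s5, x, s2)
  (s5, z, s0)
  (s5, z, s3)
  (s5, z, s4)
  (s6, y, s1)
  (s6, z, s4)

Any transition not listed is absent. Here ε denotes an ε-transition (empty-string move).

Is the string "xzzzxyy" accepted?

Yes

Start in {s0}.
Read 'x': s0→{s1, s4, s6}; now {s1, s4, s6}.
Read 'z': s1→∅, s4→{s3}, s6→{s4}; union {s3, s4}; ε-closure = {s3, s4, s6}.
Read 'z': s3→∅, s4→{s3}, s6→{s4}; union {s3, s4}; ε-closure = {s3, s4, s6}.
Read 'z': s3→∅, s4→{s3}, s6→{s4}; union {s3, s4}; ε-closure = {s3, s4, s6}.
Read 'x': s3→{s2, s4}, s4→{s3, s5, s6}, s6→∅; now {s2, s3, s4, s5, s6}.
Read 'y': s2→{s2}, s3→{s6}, s4→{s6}, s5→∅, s6→{s1}; now {s1, s2, s6}.
Read 'y': s1→{s2}, s2→{s2}, s6→{s1}; union {s1, s2}; ε-closure = {s1, s2, s6}.
The final set {s1, s2, s6} contains the accepting state s1.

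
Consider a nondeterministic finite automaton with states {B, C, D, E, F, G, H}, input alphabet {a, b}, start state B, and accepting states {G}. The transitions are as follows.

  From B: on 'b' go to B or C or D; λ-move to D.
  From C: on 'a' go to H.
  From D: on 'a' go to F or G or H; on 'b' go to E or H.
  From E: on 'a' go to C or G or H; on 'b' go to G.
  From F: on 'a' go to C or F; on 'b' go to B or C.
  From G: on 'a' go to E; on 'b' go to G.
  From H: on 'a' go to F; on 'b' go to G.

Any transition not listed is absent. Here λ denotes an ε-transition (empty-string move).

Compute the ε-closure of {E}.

{E}

Begin with {E}.
No ε-moves leave this set, so the closure equals the set itself.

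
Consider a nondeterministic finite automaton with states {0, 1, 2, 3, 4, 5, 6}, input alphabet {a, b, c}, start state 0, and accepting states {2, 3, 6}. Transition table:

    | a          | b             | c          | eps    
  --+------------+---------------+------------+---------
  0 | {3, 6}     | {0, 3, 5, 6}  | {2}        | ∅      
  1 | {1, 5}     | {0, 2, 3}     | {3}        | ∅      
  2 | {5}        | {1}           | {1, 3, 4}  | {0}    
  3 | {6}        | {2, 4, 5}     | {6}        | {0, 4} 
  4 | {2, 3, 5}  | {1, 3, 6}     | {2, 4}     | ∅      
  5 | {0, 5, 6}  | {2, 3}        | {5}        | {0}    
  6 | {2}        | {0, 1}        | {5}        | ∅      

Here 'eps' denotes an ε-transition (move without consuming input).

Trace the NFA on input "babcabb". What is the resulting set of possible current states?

{0, 1, 2, 3, 4, 5, 6}

Start in {0}.
Read 'b': {0} → {0, 3, 4, 5, 6}.
Read 'a': {0, 3, 4, 5, 6} → {0, 2, 3, 4, 5, 6}.
Read 'b': {0, 2, 3, 4, 5, 6} → {0, 1, 2, 3, 4, 5, 6}.
Read 'c': {0, 1, 2, 3, 4, 5, 6} → {0, 1, 2, 3, 4, 5, 6}.
Read 'a': {0, 1, 2, 3, 4, 5, 6} → {0, 1, 2, 3, 4, 5, 6}.
Read 'b': {0, 1, 2, 3, 4, 5, 6} → {0, 1, 2, 3, 4, 5, 6}.
Read 'b': {0, 1, 2, 3, 4, 5, 6} → {0, 1, 2, 3, 4, 5, 6}.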